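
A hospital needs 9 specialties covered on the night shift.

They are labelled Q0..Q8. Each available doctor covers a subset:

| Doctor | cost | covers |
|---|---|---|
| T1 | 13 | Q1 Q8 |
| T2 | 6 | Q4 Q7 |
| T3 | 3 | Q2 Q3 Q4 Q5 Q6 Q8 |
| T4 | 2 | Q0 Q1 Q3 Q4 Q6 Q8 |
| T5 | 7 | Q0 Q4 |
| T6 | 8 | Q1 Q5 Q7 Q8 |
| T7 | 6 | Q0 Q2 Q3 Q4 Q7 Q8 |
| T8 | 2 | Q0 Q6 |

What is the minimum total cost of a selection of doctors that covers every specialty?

11

T2, T3, T4 together cover every specialty (T2 ∪ T3 ∪ T4 = {Q0, Q1, Q2, Q3, Q4, Q5, Q6, Q7, Q8}); total cost 6 + 3 + 2 = 11.
No covering selection has total cost below 11.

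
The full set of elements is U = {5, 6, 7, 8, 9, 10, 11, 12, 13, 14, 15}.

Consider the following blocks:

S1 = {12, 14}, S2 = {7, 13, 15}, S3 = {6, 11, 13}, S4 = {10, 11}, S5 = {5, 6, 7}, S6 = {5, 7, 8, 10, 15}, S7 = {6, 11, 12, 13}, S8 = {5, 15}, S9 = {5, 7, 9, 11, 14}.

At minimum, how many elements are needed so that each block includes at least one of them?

4

The 4 elements {7, 11, 14, 15} hit every block.
No choice of 3 elements meets every block, so 4 is the minimum.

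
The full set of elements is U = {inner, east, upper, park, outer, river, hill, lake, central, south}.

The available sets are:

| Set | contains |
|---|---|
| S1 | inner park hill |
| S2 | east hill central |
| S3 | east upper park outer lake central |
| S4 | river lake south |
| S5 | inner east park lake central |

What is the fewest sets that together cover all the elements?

3

S1, S3, and S4 cover everything between them: the union {inner, east, upper, park, outer, river, hill, lake, central, south} is all of U.
Only S3 contains upper, so S3 is forced; the remaining 4 elements need at least 2 more sets (each remaining set adds at most 2) — so at least 3 sets are needed, and 3 is optimal.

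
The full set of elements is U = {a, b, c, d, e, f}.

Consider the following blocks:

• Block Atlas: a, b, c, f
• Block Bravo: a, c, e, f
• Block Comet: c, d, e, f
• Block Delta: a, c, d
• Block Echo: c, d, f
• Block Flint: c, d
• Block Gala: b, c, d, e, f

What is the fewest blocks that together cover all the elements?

2

Bravo and Gala together: Bravo ∪ Gala = {a, b, c, d, e, f} — every element is covered.
No single block has all 6 elements (the largest, Gala, has 5), so 2 is optimal.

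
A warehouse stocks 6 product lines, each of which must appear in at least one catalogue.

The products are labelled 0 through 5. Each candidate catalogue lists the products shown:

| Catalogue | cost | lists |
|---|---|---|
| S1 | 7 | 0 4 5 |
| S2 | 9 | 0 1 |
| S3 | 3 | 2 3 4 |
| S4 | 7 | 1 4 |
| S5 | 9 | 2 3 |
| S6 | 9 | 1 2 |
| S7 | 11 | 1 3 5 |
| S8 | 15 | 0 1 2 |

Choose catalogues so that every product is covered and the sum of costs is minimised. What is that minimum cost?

17

S1, S3, S4 together cover every product (S1 ∪ S3 ∪ S4 = {0, 1, 2, 3, 4, 5}); total cost 7 + 3 + 7 = 17.
No covering selection has total cost below 17.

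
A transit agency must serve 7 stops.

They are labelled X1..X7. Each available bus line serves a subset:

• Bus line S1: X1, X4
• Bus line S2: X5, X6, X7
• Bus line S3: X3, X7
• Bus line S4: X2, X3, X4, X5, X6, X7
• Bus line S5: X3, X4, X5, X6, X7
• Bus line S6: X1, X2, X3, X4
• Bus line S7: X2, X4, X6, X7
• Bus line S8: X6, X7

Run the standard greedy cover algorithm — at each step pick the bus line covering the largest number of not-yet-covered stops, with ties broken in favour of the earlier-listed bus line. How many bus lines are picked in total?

2

Greedy: pick S4 (covers 6 new) → pick S1 (covers 1 new). Total picks: 2.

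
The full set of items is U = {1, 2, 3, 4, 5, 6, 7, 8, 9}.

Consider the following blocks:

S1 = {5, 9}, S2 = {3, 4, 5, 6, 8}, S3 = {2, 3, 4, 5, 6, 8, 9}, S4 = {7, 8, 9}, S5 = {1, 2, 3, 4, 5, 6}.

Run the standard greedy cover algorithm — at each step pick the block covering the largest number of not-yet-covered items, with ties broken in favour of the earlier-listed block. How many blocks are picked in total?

Greedy: pick S3 (covers 7 new) → pick S4 (covers 1 new) → pick S5 (covers 1 new). Total picks: 3.
(The true minimum cover uses only 2 blocks, so greedy is not optimal here.)

3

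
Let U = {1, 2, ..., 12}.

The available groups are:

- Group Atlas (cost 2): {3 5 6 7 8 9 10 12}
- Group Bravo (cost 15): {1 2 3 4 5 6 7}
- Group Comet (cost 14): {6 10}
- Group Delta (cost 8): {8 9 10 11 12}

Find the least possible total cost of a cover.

23

Bravo, Delta together cover every point (Bravo ∪ Delta = {1, 2, 3, 4, 5, 6, 7, 8, 9, 10, 11, 12}); total cost 15 + 8 = 23.
The greedy pick Atlas, Bravo, Delta costs 25; no covering selection beats 23.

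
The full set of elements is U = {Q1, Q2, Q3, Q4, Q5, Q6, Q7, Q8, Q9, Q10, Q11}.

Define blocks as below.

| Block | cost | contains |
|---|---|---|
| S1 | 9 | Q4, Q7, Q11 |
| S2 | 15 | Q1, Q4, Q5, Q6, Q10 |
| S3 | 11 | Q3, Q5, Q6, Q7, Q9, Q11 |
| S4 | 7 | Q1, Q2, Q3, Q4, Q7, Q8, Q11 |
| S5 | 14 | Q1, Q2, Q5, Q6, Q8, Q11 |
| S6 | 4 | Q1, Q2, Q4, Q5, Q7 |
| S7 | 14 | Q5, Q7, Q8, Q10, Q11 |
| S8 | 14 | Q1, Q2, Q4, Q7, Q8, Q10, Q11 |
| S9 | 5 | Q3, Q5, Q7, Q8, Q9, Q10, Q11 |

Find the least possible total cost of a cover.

S3, S6, S9 together cover every element (S3 ∪ S6 ∪ S9 = {Q1, Q2, Q3, Q4, Q5, Q6, Q7, Q8, Q9, Q10, Q11}); total cost 11 + 4 + 5 = 20.
No covering selection has total cost below 20.

20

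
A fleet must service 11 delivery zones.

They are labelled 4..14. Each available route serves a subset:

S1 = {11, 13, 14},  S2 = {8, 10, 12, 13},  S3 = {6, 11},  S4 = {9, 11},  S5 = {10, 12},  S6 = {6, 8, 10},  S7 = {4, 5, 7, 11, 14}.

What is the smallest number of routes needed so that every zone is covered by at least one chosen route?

4

Take {S2, S4, S6, S7}. Their union is {4, 5, 6, 7, 8, 9, 10, 11, 12, 13, 14}, which is all 11 zones.
Only S4 contains 9, so S4 is forced; the remaining 9 zones need at least 3 more routes (each remaining route adds at most 4) — so at least 4 routes are needed, and 4 is optimal.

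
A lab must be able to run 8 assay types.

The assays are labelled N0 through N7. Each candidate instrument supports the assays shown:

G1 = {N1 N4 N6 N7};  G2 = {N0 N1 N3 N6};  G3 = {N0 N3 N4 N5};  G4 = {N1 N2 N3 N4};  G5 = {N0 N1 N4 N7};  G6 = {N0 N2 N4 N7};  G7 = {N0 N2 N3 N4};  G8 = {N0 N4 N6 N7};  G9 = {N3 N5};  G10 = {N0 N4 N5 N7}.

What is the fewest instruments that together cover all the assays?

G2 and G7 and G10 together: G2 ∪ G7 ∪ G10 = {N0, N1, N2, N3, N4, N5, N6, N7} — every assay is covered.
No 2 of the 10 instruments cover everything (all 45 combinations miss at least one assay), so 3 is optimal.

3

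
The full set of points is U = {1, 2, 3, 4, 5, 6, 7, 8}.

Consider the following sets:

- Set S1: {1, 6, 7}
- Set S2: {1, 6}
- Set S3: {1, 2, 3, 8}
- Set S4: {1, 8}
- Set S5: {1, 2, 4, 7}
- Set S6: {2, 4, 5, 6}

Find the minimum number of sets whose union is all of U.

S1, S3, and S6 cover everything between them: the union {1, 2, 3, 4, 5, 6, 7, 8} is all of U.
Only S3 contains 3, so S3 is forced; the remaining 4 points need at least 2 more sets (each remaining set adds at most 3) — so at least 3 sets are needed, and 3 is optimal.

3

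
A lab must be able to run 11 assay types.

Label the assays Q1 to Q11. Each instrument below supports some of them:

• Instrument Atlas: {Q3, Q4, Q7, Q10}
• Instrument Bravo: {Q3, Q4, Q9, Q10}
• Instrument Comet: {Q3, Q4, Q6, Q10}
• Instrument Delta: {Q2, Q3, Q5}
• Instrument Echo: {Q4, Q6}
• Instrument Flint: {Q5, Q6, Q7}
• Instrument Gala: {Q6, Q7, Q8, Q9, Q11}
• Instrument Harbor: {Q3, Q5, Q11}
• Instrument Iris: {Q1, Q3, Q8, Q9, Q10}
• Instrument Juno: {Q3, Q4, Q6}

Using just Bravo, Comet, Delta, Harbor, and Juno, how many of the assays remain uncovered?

Union of Bravo, Comet, Delta, Harbor, Juno = {Q2, Q3, Q4, Q5, Q6, Q9, Q10, Q11}.
Not covered: Q1, Q7, Q8 — 3 assays.

3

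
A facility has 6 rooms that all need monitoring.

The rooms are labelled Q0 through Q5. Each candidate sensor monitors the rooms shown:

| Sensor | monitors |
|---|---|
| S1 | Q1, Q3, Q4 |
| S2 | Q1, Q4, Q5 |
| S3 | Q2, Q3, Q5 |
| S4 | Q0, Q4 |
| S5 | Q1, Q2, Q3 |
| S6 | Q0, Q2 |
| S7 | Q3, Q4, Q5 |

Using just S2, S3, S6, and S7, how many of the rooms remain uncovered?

0

Union of S2, S3, S6, S7 = {Q0, Q1, Q2, Q3, Q4, Q5} — that's every room, so 0 are uncovered.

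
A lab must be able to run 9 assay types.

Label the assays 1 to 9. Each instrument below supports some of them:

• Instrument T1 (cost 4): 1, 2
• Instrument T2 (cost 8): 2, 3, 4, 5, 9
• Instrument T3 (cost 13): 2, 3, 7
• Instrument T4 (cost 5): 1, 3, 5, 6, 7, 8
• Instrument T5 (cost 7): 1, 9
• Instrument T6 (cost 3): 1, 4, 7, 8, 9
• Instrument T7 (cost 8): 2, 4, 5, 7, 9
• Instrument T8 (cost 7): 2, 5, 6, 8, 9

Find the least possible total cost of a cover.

T1, T4, T6 together cover every assay (T1 ∪ T4 ∪ T6 = {1, 2, 3, 4, 5, 6, 7, 8, 9}); total cost 4 + 5 + 3 = 12.
No covering selection has total cost below 12.

12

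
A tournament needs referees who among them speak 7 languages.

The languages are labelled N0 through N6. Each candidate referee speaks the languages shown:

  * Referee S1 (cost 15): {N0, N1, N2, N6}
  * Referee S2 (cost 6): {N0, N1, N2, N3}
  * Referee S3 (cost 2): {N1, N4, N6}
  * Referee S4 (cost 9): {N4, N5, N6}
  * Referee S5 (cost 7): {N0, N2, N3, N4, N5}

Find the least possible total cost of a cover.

S3, S5 together cover every language (S3 ∪ S5 = {N0, N1, N2, N3, N4, N5, N6}); total cost 2 + 7 = 9.
No covering selection has total cost below 9.

9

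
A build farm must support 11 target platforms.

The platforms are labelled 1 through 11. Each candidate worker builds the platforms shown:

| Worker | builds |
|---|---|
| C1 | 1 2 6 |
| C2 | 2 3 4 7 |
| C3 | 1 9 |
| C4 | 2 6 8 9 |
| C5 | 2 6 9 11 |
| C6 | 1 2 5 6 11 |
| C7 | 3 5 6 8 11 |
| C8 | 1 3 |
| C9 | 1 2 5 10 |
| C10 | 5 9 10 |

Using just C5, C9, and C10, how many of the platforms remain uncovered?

4

Union of C5, C9, C10 = {1, 2, 5, 6, 9, 10, 11}.
Not covered: 3, 4, 7, 8 — 4 platforms.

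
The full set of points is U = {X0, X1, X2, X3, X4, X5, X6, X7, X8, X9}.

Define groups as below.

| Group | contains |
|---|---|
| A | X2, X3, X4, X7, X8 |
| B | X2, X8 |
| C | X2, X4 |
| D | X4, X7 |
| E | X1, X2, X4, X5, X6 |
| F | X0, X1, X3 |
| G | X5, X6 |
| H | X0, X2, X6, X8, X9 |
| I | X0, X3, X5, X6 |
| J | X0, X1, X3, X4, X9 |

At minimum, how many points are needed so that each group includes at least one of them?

4

The 4 points {X2, X3, X4, X6} hit every group.
The groups B, D, F, G are pairwise disjoint, so any hitting set needs a separate point for each — at least 4. Hence 4 is optimal.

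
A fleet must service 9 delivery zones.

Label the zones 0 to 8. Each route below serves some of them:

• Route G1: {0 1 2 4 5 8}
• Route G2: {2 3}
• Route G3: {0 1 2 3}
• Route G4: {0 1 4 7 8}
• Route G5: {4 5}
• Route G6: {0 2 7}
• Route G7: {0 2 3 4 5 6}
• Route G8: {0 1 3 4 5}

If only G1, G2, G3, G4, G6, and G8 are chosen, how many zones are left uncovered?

Union of G1, G2, G3, G4, G6, G8 = {0, 1, 2, 3, 4, 5, 7, 8}.
Not covered: 6 — 1 zone.

1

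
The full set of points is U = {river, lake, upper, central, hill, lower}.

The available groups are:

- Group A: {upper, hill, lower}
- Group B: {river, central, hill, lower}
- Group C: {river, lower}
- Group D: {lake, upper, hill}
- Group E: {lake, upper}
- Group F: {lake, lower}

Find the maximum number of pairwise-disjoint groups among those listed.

2

C, E are pairwise disjoint (C={river,lower}; E={lake,upper}).
Every remaining group overlaps one of these, and no 3 of the listed groups are pairwise disjoint, so 2 is the maximum.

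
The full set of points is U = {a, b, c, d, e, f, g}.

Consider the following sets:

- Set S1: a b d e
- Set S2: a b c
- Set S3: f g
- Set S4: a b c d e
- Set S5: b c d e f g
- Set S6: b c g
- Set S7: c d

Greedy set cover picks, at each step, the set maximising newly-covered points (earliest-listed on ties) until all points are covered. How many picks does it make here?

2

Greedy: pick S5 (covers 6 new) → pick S1 (covers 1 new). Total picks: 2.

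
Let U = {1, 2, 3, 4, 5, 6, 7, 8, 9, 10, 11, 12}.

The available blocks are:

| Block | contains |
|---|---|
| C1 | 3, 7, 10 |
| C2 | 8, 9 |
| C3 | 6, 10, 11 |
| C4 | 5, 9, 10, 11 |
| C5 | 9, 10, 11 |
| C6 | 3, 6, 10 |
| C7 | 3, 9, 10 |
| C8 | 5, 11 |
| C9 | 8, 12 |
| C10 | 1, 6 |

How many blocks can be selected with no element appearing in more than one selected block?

4

C1, C2, C8, C10 are pairwise disjoint (C1={3,7,10}; C2={8,9}; C8={5,11}; C10={1,6}).
Every remaining block overlaps one of these, and no 5 of the listed blocks are pairwise disjoint, so 4 is the maximum.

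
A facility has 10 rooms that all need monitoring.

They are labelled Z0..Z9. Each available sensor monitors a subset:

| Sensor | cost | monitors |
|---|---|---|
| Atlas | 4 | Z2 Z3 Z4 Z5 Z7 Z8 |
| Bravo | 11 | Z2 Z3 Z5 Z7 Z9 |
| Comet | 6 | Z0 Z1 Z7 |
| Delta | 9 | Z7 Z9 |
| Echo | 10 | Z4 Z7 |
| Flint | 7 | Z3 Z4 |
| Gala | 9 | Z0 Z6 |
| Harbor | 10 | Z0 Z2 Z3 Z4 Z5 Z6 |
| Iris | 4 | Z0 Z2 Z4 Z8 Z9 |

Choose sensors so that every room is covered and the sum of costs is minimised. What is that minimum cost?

Comet, Harbor, Iris together cover every room (Comet ∪ Harbor ∪ Iris = {Z0, Z1, Z2, Z3, Z4, Z5, Z6, Z7, Z8, Z9}); total cost 6 + 10 + 4 = 20.
The greedy pick Atlas, Iris, Comet, Gala costs 23; no covering selection beats 20.

20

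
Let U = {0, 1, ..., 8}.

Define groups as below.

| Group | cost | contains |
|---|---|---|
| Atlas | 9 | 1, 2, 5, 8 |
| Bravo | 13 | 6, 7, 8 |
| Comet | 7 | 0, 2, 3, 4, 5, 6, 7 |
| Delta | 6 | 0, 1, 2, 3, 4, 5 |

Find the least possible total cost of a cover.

16

Atlas, Comet together cover every point (Atlas ∪ Comet = {0, 1, 2, 3, 4, 5, 6, 7, 8}); total cost 9 + 7 = 16.
No covering selection has total cost below 16.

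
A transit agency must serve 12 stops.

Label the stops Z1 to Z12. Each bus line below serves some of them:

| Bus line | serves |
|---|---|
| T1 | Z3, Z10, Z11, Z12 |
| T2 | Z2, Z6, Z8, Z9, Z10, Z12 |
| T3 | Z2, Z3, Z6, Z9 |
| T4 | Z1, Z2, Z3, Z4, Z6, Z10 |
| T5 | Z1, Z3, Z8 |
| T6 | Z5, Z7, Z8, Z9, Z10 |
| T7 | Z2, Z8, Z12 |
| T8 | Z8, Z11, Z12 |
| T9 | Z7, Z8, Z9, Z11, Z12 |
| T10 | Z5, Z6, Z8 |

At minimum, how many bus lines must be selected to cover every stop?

3

Take {T4, T9, T10}. Their union is {Z1, Z2, Z3, Z4, Z5, Z6, Z7, Z8, Z9, Z10, Z11, Z12}, which is all 12 stops.
Only T4 contains Z4, so T4 is forced; the remaining 6 stops need at least 2 more bus lines (each remaining bus line adds at most 5) — so at least 3 bus lines are needed, and 3 is optimal.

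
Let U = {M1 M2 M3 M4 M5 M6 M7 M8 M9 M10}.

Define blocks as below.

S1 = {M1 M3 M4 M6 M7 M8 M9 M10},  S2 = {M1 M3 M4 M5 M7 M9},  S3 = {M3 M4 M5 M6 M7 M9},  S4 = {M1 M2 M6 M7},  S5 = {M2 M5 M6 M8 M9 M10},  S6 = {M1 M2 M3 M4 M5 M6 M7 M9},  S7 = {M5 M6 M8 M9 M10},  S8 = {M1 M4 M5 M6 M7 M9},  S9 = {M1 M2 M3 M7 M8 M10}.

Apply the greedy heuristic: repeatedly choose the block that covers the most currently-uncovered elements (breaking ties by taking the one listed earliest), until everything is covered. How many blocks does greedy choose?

2

Greedy: pick S1 (covers 8 new) → pick S5 (covers 2 new). Total picks: 2.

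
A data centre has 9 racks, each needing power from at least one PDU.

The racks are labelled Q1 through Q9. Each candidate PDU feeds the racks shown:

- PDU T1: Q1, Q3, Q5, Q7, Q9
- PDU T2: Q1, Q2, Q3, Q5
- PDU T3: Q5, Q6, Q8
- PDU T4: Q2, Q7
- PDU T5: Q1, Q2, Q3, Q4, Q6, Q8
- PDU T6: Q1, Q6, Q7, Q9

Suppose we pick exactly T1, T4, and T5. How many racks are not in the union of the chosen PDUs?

0

Union of T1, T4, T5 = {Q1, Q2, Q3, Q4, Q5, Q6, Q7, Q8, Q9} — that's every rack, so 0 are uncovered.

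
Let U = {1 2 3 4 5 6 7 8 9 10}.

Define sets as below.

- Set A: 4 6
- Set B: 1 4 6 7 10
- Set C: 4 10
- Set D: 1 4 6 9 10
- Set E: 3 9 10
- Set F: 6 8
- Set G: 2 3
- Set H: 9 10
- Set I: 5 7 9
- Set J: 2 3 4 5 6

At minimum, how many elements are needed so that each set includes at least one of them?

T = {2, 4, 6, 9} meets every set (each contains at least one member of T), and |T| = 4.
The sets C, F, G, I are pairwise disjoint, so any hitting set needs a separate element for each — at least 4. Hence 4 is optimal.

4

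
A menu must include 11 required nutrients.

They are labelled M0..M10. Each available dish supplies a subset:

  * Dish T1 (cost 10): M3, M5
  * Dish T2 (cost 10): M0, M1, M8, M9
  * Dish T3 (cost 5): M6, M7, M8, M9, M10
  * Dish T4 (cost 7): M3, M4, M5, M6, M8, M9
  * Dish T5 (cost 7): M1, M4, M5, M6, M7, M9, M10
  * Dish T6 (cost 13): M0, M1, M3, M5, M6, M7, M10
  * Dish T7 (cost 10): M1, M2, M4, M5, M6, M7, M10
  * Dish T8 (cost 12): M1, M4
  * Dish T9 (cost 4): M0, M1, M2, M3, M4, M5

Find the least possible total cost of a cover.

9

T3, T9 together cover every nutrient (T3 ∪ T9 = {M0, M1, M2, M3, M4, M5, M6, M7, M8, M9, M10}); total cost 5 + 4 = 9.
No covering selection has total cost below 9.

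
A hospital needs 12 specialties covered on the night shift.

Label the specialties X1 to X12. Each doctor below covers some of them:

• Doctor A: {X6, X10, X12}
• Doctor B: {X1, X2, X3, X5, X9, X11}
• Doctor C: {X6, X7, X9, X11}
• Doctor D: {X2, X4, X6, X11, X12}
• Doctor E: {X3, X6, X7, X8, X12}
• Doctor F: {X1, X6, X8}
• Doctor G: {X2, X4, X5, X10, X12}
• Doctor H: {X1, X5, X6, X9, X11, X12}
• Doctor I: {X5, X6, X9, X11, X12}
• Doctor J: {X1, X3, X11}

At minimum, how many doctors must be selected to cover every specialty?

Take {E, G, H}. Their union is {X1, X2, X3, X4, X5, X6, X7, X8, X9, X10, X11, X12}, which is all 12 specialties.
No 2 of the 10 doctors cover everything (all 45 combinations miss at least one specialty), so 3 is optimal.

3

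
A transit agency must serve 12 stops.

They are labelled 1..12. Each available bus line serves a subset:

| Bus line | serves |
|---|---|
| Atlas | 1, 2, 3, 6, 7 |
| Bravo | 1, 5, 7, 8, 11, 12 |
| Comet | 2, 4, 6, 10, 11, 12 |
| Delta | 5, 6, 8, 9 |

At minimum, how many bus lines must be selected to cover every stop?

Take {Atlas, Comet, Delta}. Their union is {1, 2, 3, 4, 5, 6, 7, 8, 9, 10, 11, 12}, which is all 12 stops.
Only Atlas contains 3, so Atlas is forced; the remaining 7 stops need at least 2 more bus lines (each remaining bus line adds at most 4) — so at least 3 bus lines are needed, and 3 is optimal.

3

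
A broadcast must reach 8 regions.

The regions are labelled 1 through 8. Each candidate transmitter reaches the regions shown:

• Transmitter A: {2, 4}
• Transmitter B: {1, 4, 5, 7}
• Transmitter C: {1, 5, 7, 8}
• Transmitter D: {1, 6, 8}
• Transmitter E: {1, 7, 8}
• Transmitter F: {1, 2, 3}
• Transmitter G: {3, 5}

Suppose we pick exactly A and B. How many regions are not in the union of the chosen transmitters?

3

Union of A, B = {1, 2, 4, 5, 7}.
Not covered: 3, 6, 8 — 3 regions.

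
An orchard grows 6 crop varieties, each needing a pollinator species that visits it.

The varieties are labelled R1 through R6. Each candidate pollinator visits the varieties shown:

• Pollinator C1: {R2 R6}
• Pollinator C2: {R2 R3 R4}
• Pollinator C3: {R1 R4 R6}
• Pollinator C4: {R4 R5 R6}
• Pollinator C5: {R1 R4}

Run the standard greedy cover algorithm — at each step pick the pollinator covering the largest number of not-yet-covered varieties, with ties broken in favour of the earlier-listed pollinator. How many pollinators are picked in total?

3

Greedy: pick C2 (covers 3 new) → pick C3 (covers 2 new) → pick C4 (covers 1 new). Total picks: 3.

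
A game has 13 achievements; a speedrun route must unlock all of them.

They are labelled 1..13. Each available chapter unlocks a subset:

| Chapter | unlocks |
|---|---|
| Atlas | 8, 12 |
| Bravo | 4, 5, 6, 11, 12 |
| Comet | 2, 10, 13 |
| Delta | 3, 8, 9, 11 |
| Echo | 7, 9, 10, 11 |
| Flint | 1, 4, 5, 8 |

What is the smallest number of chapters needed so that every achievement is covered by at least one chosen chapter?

5

Take {Bravo, Comet, Delta, Echo, Flint}. Their union is {1, 2, 3, 4, 5, 6, 7, 8, 9, 10, 11, 12, 13}, which is all 13 achievements.
No 4 of the 6 chapters cover everything (all 15 combinations miss at least one achievement), so 5 is optimal.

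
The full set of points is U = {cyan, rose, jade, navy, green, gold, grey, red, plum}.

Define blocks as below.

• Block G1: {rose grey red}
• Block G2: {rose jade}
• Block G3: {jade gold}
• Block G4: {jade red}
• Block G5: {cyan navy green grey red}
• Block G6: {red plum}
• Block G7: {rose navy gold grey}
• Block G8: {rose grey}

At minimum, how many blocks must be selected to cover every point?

Take {G2, G5, G6, G7}. Their union is {cyan, rose, jade, navy, green, gold, grey, red, plum}, which is all 9 points.
No 3 of the 8 blocks cover everything (all 56 combinations miss at least one point), so 4 is optimal.

4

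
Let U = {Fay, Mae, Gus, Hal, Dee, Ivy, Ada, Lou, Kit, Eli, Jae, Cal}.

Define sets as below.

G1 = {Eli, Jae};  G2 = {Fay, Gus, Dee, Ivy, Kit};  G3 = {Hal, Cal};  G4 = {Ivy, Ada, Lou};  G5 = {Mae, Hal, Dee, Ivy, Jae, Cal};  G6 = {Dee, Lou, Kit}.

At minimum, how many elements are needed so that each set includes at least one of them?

H = {Ivy, Kit, Eli, Cal} meets every set (each contains at least one member of H), and |H| = 4.
No choice of 3 elements meets every set, so 4 is the minimum.

4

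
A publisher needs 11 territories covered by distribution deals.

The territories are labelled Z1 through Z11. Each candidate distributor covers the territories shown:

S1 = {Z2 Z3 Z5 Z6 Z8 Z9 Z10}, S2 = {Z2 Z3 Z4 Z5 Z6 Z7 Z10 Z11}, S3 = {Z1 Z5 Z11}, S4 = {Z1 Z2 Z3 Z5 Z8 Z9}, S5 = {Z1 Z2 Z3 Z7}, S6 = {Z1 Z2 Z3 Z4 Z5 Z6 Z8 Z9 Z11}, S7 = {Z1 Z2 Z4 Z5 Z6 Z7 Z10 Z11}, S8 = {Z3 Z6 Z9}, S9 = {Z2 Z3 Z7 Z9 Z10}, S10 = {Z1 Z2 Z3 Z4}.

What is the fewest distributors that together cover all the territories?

2

S2 and S6 together: S2 ∪ S6 = {Z1, Z2, Z3, Z4, Z5, Z6, Z7, Z8, Z9, Z10, Z11} — every territory is covered.
No single distributor has all 11 territories (the largest, S6, has 9), so 2 is optimal.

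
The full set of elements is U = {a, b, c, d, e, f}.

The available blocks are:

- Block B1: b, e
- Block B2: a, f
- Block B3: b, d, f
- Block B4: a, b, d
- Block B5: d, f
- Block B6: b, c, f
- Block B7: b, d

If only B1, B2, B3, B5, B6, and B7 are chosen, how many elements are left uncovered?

Union of B1, B2, B3, B5, B6, B7 = {a, b, c, d, e, f} — that's every element, so 0 are uncovered.

0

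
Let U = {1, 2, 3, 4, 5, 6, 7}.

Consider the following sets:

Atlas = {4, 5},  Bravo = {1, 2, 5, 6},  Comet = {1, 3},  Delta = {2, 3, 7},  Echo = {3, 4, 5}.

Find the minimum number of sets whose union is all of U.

Take {Bravo, Delta, Echo}. Their union is {1, 2, 3, 4, 5, 6, 7}, which is all 7 items.
Only Bravo contains 6, so Bravo is forced; the remaining 3 items need at least 2 more sets (each remaining set adds at most 2) — so at least 3 sets are needed, and 3 is optimal.

3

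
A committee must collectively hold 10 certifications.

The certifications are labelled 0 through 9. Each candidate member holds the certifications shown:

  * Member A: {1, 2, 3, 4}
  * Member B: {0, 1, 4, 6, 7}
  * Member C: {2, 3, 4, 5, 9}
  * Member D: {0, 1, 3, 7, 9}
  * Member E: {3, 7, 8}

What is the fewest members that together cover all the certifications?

Take {B, C, E}. Their union is {0, 1, 2, 3, 4, 5, 6, 7, 8, 9}, which is all 10 certifications.
Only C contains 5, so C is forced; the remaining 5 certifications need at least 2 more members (each remaining member adds at most 4) — so at least 3 members are needed, and 3 is optimal.

3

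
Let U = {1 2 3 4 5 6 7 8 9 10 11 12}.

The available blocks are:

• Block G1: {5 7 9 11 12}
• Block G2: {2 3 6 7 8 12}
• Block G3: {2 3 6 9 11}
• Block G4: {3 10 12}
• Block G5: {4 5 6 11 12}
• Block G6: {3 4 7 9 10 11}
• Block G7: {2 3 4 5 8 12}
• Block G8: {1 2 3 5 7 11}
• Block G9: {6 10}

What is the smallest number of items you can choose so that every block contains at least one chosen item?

Take H = {3, 6, 11}. Each listed block contains at least one of these, so H is a hitting set of size 3.
No choice of 2 items meets every block, so 3 is the minimum.

3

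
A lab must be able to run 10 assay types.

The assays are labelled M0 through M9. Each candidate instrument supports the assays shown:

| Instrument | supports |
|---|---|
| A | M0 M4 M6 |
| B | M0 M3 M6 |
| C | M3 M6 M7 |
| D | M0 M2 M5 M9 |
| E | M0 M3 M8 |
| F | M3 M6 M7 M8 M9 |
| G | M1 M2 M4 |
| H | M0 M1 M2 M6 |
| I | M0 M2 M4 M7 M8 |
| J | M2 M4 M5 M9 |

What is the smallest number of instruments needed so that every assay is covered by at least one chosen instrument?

D and F and G together: D ∪ F ∪ G = {M0, M1, M2, M3, M4, M5, M6, M7, M8, M9} — every assay is covered.
No 2 of the 10 instruments cover everything (all 45 combinations miss at least one assay), so 3 is optimal.

3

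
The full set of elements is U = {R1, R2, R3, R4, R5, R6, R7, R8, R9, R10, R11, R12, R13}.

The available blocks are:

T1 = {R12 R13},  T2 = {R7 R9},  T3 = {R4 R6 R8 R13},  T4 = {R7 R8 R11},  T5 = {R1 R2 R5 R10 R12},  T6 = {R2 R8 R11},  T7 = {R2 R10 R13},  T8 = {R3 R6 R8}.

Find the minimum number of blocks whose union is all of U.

Take {T2, T3, T5, T6, T8}. Their union is {R1, R2, R3, R4, R5, R6, R7, R8, R9, R10, R11, R12, R13}, which is all 13 elements.
No 4 of the 8 blocks cover everything (all 70 combinations miss at least one element), so 5 is optimal.

5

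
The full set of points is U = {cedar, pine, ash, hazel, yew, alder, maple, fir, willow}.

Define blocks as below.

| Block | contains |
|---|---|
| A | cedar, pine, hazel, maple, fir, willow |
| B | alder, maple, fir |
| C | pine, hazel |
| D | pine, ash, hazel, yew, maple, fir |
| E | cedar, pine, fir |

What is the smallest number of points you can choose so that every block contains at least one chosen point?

2

H = {hazel, fir} meets every block (each contains at least one member of H), and |H| = 2.
The blocks B, C are pairwise disjoint, so any hitting set needs a separate point for each — at least 2. Hence 2 is optimal.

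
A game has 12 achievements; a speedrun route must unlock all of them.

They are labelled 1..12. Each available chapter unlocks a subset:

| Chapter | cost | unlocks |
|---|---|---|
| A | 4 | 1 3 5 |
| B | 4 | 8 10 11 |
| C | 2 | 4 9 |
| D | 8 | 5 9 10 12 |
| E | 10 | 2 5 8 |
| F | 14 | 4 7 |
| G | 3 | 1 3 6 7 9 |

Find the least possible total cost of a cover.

B, C, D, E, G together cover every achievement (B ∪ C ∪ D ∪ E ∪ G = {1, 2, 3, 4, 5, 6, 7, 8, 9, 10, 11, 12}); total cost 4 + 2 + 8 + 10 + 3 = 27.
The greedy pick G, B, C, A, D, E costs 31; no covering selection beats 27.

27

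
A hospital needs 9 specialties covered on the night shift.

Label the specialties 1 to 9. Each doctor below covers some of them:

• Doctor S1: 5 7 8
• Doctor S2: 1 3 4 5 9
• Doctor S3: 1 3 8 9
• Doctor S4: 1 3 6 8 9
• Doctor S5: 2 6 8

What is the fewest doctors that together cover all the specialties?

Take {S1, S2, S5}. Their union is {1, 2, 3, 4, 5, 6, 7, 8, 9}, which is all 9 specialties.
Only S5 contains 2, so S5 is forced; the remaining 6 specialties need at least 2 more doctors (each remaining doctor adds at most 5) — so at least 3 doctors are needed, and 3 is optimal.

3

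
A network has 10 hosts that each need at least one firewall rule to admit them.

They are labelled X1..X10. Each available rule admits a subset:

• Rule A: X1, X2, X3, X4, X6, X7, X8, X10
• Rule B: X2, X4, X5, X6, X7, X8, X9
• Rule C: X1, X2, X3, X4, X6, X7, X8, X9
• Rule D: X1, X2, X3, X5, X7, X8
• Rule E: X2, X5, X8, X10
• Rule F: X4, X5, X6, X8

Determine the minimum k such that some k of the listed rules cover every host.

2

Take {C, E}. Their union is {X1, X2, X3, X4, X5, X6, X7, X8, X9, X10}, which is all 10 hosts.
No single rule has all 10 hosts (the largest, A, has 8), so 2 is optimal.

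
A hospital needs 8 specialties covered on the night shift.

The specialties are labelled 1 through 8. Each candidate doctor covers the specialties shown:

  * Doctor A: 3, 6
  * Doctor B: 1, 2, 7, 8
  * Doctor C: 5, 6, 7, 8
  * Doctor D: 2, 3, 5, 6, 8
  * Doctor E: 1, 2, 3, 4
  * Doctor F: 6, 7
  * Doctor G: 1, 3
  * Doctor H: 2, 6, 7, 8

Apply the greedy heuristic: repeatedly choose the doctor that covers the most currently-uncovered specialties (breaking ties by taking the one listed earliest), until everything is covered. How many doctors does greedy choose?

3

Greedy: pick D (covers 5 new) → pick B (covers 2 new) → pick E (covers 1 new). Total picks: 3.
(The true minimum cover uses only 2 doctors, so greedy is not optimal here.)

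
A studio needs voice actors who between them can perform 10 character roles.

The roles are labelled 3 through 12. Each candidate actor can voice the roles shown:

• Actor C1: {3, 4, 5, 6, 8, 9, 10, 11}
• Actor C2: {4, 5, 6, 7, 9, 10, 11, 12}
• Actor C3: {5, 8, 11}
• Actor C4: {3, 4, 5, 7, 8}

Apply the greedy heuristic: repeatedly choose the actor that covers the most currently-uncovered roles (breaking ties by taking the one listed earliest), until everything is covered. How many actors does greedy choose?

2

Greedy: pick C1 (covers 8 new) → pick C2 (covers 2 new). Total picks: 2.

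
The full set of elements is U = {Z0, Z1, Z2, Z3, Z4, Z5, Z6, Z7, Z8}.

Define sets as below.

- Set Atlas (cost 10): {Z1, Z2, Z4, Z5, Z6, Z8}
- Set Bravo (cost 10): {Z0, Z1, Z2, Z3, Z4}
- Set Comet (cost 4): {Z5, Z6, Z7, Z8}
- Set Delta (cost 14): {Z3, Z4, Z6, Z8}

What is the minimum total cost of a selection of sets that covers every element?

Bravo, Comet together cover every element (Bravo ∪ Comet = {Z0, Z1, Z2, Z3, Z4, Z5, Z6, Z7, Z8}); total cost 10 + 4 = 14.
No covering selection has total cost below 14.

14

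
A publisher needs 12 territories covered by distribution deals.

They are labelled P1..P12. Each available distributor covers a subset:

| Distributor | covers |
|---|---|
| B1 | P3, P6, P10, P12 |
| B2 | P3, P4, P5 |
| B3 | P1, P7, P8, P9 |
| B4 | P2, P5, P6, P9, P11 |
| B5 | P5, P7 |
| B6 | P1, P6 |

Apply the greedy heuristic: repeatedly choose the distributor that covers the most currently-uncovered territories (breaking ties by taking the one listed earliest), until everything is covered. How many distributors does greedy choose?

4

Greedy: pick B4 (covers 5 new) → pick B1 (covers 3 new) → pick B3 (covers 3 new) → pick B2 (covers 1 new). Total picks: 4.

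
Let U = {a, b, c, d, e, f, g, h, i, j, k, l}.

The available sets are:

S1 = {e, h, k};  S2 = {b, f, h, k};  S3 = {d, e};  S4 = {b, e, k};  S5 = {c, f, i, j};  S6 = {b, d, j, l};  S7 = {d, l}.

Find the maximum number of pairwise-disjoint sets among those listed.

S4, S5, S7 are pairwise disjoint (S4={b,e,k}; S5={c,f,i,j}; S7={d,l}).
Every remaining set overlaps one of these, and no 4 of the listed sets are pairwise disjoint, so 3 is the maximum.

3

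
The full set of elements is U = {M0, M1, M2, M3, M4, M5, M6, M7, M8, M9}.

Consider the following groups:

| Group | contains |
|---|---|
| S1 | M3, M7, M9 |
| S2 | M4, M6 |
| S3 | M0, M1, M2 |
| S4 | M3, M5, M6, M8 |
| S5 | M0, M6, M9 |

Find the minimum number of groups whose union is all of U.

4

S1, S2, S3, and S4 cover everything between them: the union {M0, M1, M2, M3, M4, M5, M6, M7, M8, M9} is all of U.
Only S2 contains M4, so S2 is forced; the remaining 8 elements need at least 3 more groups (each remaining group adds at most 3) — so at least 4 groups are needed, and 4 is optimal.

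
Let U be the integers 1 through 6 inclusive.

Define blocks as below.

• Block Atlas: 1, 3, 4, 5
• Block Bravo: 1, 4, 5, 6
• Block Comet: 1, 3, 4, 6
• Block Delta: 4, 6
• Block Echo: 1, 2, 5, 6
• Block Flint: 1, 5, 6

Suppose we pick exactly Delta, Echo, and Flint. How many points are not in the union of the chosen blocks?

Union of Delta, Echo, Flint = {1, 2, 4, 5, 6}.
Not covered: 3 — 1 point.

1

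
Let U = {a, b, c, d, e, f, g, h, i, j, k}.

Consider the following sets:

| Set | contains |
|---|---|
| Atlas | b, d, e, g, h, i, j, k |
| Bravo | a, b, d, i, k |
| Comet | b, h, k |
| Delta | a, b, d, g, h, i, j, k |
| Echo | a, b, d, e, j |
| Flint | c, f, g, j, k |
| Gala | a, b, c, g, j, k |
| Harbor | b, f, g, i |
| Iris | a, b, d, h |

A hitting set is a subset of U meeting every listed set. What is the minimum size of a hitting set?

T = {b, c} meets every set (each contains at least one member of T), and |T| = 2.
The sets Flint, Iris are pairwise disjoint, so any hitting set needs a separate point for each — at least 2. Hence 2 is optimal.

2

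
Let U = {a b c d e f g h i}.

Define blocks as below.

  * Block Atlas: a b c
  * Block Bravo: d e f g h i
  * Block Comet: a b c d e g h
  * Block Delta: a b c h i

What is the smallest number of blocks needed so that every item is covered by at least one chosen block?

2

Take {Bravo, Delta}. Their union is {a, b, c, d, e, f, g, h, i}, which is all 9 items.
No single block has all 9 items (the largest, Comet, has 7), so 2 is optimal.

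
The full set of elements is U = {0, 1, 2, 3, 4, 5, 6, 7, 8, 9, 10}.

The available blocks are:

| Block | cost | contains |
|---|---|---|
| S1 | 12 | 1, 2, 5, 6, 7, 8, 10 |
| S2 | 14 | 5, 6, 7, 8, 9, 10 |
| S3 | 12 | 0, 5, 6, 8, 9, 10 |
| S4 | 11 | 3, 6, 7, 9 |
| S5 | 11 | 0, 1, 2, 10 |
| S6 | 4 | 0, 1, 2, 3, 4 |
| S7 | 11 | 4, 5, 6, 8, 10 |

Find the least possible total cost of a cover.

S2, S6 together cover every element (S2 ∪ S6 = {0, 1, 2, 3, 4, 5, 6, 7, 8, 9, 10}); total cost 14 + 4 = 18.
No covering selection has total cost below 18.

18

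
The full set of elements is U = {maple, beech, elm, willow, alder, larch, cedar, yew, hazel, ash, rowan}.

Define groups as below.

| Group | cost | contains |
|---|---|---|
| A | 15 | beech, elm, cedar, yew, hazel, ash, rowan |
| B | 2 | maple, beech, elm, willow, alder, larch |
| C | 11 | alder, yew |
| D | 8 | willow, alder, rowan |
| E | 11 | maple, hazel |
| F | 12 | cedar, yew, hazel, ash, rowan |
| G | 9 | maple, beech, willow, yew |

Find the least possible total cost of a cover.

14

B, F together cover every element (B ∪ F = {maple, beech, elm, willow, alder, larch, cedar, yew, hazel, ash, rowan}); total cost 2 + 12 = 14.
No covering selection has total cost below 14.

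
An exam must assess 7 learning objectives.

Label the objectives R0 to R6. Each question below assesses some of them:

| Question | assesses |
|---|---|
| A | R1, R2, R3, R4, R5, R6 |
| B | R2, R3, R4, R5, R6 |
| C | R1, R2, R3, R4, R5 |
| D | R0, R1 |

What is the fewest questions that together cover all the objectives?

Take {B, D}. Their union is {R0, R1, R2, R3, R4, R5, R6}, which is all 7 objectives.
No single question has all 7 objectives (the largest, A, has 6), so 2 is optimal.

2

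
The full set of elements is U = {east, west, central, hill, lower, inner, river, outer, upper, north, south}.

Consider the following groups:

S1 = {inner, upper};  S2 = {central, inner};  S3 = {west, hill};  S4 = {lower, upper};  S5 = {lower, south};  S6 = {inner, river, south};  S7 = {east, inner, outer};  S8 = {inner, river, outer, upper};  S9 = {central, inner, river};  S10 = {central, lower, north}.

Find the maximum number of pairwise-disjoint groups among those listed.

3

S3, S5, S9 are pairwise disjoint (S3={west,hill}; S5={lower,south}; S9={central,inner,river}).
Every remaining group overlaps one of these, and no 4 of the listed groups are pairwise disjoint, so 3 is the maximum.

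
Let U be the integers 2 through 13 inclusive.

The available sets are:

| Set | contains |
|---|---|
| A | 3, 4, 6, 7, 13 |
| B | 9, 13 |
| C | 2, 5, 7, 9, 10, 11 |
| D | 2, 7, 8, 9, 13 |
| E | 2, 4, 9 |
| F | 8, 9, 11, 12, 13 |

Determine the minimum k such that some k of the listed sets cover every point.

3

A and C and F together: A ∪ C ∪ F = {2, 3, 4, 5, 6, 7, 8, 9, 10, 11, 12, 13} — every point is covered.
Only A contains 3, so A is forced; the remaining 7 points need at least 2 more sets (each remaining set adds at most 5) — so at least 3 sets are needed, and 3 is optimal.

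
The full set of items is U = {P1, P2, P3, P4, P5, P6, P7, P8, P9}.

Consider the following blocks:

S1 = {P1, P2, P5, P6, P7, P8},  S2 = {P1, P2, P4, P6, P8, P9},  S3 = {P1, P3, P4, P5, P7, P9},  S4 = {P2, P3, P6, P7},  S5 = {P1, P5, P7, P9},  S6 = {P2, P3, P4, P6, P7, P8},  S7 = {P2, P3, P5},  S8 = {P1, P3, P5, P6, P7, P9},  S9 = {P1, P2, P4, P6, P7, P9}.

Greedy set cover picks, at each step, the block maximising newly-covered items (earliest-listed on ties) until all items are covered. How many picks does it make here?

Greedy: pick S1 (covers 6 new) → pick S3 (covers 3 new). Total picks: 2.

2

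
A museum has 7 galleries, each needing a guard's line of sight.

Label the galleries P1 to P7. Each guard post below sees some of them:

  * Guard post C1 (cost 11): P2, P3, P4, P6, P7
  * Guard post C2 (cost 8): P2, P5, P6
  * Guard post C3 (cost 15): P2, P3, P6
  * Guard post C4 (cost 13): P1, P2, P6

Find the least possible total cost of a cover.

32

C1, C2, C4 together cover every gallery (C1 ∪ C2 ∪ C4 = {P1, P2, P3, P4, P5, P6, P7}); total cost 11 + 8 + 13 = 32.
No covering selection has total cost below 32.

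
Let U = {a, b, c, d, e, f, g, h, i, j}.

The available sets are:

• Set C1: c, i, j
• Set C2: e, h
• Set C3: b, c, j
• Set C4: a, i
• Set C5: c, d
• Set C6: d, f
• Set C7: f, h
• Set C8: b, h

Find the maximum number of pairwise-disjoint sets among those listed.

4

C2, C3, C4, C6 are pairwise disjoint (C2={e,h}; C3={b,c,j}; C4={a,i}; C6={d,f}).
Every remaining set overlaps one of these, and no 5 of the listed sets are pairwise disjoint, so 4 is the maximum.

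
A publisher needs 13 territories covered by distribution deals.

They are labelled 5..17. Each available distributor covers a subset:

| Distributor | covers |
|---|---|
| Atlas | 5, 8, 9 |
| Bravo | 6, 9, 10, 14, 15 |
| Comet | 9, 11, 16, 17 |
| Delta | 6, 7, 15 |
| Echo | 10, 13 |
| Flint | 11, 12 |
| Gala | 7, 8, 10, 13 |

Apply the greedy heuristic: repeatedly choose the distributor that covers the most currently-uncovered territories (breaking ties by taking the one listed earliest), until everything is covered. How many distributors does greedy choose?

5

Greedy: pick Bravo (covers 5 new) → pick Comet (covers 3 new) → pick Gala (covers 3 new) → pick Atlas (covers 1 new) → pick Flint (covers 1 new). Total picks: 5.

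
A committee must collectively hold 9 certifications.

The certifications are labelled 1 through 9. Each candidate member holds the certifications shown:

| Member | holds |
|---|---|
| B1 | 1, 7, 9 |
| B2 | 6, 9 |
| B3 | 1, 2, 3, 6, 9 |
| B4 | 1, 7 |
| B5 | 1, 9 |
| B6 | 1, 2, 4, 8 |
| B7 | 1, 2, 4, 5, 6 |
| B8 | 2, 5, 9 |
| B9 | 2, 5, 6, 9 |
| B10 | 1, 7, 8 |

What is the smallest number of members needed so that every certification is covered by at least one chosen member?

3

Take {B3, B7, B10}. Their union is {1, 2, 3, 4, 5, 6, 7, 8, 9}, which is all 9 certifications.
Only B3 contains 3, so B3 is forced; the remaining 4 certifications need at least 2 more members (each remaining member adds at most 2) — so at least 3 members are needed, and 3 is optimal.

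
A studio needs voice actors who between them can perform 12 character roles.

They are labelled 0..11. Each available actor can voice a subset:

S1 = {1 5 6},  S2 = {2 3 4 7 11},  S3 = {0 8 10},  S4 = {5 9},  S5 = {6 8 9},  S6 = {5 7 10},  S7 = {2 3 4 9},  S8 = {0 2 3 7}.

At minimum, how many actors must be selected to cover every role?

Take {S1, S2, S3, S4}. Their union is {0, 1, 2, 3, 4, 5, 6, 7, 8, 9, 10, 11}, which is all 12 roles.
Only S2 contains 11, so S2 is forced; the remaining 7 roles need at least 3 more actors (each remaining actor adds at most 3) — so at least 4 actors are needed, and 4 is optimal.

4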